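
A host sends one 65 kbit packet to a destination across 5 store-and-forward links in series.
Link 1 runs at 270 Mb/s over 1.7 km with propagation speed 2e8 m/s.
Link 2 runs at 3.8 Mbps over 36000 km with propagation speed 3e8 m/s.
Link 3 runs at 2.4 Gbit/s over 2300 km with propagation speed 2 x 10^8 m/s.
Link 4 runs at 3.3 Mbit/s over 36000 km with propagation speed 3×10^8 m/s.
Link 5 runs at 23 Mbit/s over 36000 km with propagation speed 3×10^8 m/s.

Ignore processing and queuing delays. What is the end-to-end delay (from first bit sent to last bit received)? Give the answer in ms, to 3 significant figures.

411 ms

L = 65000 bits.
Transmission delays (L/R per hop): 0.240741, 17.1053, 0.0270833, 19.697, 2.82609 ms; sum = 39.8961 ms.
Propagation delays (d/s per hop): 0.0085, 120, 11.5, 120, 120 ms; sum = 371.509 ms.
End-to-end = 411 ms.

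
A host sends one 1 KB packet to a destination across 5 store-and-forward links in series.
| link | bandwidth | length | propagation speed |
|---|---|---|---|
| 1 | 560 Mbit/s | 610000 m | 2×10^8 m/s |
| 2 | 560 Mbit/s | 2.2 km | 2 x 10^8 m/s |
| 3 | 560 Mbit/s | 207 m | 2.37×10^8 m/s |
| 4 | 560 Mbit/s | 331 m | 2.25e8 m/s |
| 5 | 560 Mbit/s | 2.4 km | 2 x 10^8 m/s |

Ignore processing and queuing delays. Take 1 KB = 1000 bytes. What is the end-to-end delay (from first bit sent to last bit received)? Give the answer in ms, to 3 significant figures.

L = 8000 bits.
Transmission delay per hop = L/R = 8000/560000000 = 0.0142857 ms; 5 hops → 0.0714286 ms.
Propagation delays (d/s per hop): 3.05, 0.011, 0.000873418, 0.00147111, 0.012 ms; sum = 3.07534 ms.
End-to-end = 3.15 ms.

3.15 ms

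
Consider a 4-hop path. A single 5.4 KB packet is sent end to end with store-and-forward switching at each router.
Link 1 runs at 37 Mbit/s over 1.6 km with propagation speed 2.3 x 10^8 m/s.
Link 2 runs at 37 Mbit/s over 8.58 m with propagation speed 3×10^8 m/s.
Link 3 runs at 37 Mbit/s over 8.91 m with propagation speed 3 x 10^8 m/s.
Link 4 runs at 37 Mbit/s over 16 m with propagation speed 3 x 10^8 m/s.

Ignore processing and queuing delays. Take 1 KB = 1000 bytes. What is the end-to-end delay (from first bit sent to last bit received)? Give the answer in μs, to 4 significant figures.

4677 μs

L = 43200 bits.
Transmission delay per hop = L/R = 43200/37000000 = 1167.57 μs; 4 hops → 4670.27 μs.
Propagation delays (d/s per hop): 6.95652, 0.0286, 0.0297, 0.0533333 μs; sum = 7.06816 μs.
End-to-end = 4677 μs.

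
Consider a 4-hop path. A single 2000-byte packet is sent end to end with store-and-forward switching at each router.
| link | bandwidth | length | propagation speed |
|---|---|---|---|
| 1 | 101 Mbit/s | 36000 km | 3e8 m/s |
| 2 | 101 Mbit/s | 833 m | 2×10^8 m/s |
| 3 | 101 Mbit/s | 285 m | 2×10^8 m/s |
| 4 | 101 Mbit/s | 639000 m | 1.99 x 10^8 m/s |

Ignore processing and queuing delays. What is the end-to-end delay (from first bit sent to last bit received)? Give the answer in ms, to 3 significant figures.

124 ms

L = 2000 × 8 = 16000 bits.
Transmission delay per hop = L/R = 16000/101000000 = 0.158416 ms; 4 hops → 0.633663 ms.
Propagation delays (d/s per hop): 120, 0.004165, 0.001425, 3.21106 ms; sum = 123.217 ms.
End-to-end = 124 ms.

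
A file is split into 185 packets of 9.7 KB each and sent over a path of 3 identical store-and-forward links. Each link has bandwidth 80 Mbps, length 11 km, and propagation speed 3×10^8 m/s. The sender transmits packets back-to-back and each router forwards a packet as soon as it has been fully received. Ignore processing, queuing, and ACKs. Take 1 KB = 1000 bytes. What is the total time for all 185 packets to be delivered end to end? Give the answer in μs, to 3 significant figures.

182000 μs

Per-hop transmission t_tx = L/R = 77600/80000000 = 970 μs.
Per-hop propagation t_prop = 11000/300000000 = 36.6667 μs.
Pipeline fill: first packet needs 3·t_tx to clear all hops; remaining 184 packets each add one t_tx.
Total = (3+185-1)·t_tx + 3·t_prop = 187·970 + 3·36.6667 = 182000 μs.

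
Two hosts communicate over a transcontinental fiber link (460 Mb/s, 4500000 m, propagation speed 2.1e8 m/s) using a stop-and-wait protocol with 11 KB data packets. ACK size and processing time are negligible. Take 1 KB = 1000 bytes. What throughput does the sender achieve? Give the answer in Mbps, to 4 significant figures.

t_tx = L/R = 88000/460000000 = 0.000191304 s.
t_prop = 4500000/210000000 = 0.0214286 s; RTT = 0.0428571 s.
Cycle = t_tx + RTT = 0.0430484 s.
Throughput = L / cycle = 88000 / 0.0430484 = 2.044 Mbps.

2.044 Mbps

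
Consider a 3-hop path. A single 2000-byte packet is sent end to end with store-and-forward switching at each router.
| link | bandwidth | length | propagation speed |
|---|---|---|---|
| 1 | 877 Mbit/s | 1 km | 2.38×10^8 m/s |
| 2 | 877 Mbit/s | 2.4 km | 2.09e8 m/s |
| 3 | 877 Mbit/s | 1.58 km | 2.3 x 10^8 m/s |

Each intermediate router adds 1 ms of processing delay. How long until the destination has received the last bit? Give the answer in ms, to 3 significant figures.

L = 2000 × 8 = 16000 bits.
Transmission delay per hop = L/R = 16000/877000000 = 0.018244 ms; 3 hops → 0.054732 ms.
Propagation delays (d/s per hop): 0.00420168, 0.0114833, 0.00686957 ms; sum = 0.0225545 ms.
Processing at 2 router(s): 2 × 1 ms = 2 ms.
End-to-end = 2.08 ms.

2.08 ms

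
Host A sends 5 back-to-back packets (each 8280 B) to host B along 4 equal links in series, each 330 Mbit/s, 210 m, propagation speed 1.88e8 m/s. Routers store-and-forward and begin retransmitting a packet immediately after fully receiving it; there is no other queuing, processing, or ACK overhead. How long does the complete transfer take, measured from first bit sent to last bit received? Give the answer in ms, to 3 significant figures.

1.61 ms

Per-hop transmission t_tx = L/R = 66240/330000000 = 0.200727 ms.
Per-hop propagation t_prop = 210/188000000 = 0.00111702 ms.
Pipeline fill: first packet needs 4·t_tx to clear all hops; remaining 4 packets each add one t_tx.
Total = (4+5-1)·t_tx + 4·t_prop = 8·0.200727 + 4·0.00111702 = 1.61 ms.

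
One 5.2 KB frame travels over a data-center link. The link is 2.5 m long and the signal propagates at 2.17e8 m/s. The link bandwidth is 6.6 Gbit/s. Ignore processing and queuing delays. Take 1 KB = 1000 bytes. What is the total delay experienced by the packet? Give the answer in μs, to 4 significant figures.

L = 41600 bits.
Transmission delay = L/R = 41600 / 6600000000 = 6.30303 μs.
Propagation delay = d/s = 2.5 m / 217000000 m/s = 0.0115207 μs.
Total = 6.315 μs.

6.315 μs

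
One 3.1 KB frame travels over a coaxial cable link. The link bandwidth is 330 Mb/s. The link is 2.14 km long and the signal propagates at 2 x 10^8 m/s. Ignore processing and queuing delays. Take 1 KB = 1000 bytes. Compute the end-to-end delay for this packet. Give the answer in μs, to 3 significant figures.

85.9 μs

L = 24800 bits.
Transmission delay = L/R = 24800 / 330000000 = 75.1515 μs.
Propagation delay = d/s = 2140 m / 200000000 m/s = 10.7 μs.
Total = 85.9 μs.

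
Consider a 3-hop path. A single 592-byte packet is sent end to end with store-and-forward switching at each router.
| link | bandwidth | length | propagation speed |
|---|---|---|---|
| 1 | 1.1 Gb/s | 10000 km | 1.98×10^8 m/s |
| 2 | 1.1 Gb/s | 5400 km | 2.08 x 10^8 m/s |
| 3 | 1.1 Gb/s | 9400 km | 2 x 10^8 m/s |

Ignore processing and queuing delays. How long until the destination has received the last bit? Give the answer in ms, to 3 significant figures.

L = 592 × 8 = 4736 bits.
Transmission delay per hop = L/R = 4736/1100000000 = 0.00430545 ms; 3 hops → 0.0129164 ms.
Propagation delays (d/s per hop): 50.5051, 25.9615, 47 ms; sum = 123.467 ms.
End-to-end = 123 ms.

123 ms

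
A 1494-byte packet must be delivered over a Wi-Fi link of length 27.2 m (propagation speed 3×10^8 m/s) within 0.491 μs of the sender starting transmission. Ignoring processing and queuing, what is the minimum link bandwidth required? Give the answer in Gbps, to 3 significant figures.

29.9 Gbps

L = 11952 bits.
Propagation delay = 27.2 / 300000000 = 0.0906667 μs.
Transmission budget = 0.491 − 0.0906667 = 0.400333 μs.
R ≥ L / t_tx = 11952 bits / 4.00333e-07 s = 29.9 Gbps.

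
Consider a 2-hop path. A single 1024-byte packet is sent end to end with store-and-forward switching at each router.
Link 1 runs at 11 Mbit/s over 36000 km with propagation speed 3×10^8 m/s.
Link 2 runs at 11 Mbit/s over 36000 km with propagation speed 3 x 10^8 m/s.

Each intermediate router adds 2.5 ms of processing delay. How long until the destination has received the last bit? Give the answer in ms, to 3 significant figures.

244 ms

L = 1024 × 8 = 8192 bits.
Transmission delay per hop = L/R = 8192/11000000 = 0.744727 ms; 2 hops → 1.48945 ms.
Propagation delays (d/s per hop): 120, 120 ms; sum = 240 ms.
Processing at 1 router(s): 1 × 2.5 ms = 2.5 ms.
End-to-end = 244 ms.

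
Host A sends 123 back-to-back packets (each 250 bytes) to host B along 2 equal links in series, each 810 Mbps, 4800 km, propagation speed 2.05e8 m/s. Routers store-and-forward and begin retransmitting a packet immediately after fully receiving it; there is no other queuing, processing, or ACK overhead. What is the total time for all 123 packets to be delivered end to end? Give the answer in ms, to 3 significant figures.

47.1 ms

Per-hop transmission t_tx = L/R = 2000/810000000 = 0.00246914 ms.
Per-hop propagation t_prop = 4800000/2.05e+08 = 23.4146 ms.
Pipeline fill: first packet needs 2·t_tx to clear all hops; remaining 122 packets each add one t_tx.
Total = (2+123-1)·t_tx + 2·t_prop = 124·0.00246914 + 2·23.4146 = 47.1 ms.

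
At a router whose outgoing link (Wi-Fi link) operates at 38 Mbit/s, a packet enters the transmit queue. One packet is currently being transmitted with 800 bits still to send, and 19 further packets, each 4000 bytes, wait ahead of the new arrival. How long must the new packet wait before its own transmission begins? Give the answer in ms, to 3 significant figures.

16.0 ms

Each queued packet: L/R = 32000/38000000 = 0.842105 ms.
19 queued → 16 ms.
Plus remaining 800 bits of current packet: 0.0210526 ms.
Queuing delay = 16.0 ms.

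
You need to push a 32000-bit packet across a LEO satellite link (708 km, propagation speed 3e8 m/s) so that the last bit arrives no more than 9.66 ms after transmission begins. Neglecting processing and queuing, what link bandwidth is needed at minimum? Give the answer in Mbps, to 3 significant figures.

4.38 Mbps

Propagation delay = 708000 / 300000000 = 2.36 ms.
Transmission budget = 9.66 − 2.36 = 7.3 ms.
R ≥ L / t_tx = 32000 bits / 0.0073 s = 4.38 Mbps.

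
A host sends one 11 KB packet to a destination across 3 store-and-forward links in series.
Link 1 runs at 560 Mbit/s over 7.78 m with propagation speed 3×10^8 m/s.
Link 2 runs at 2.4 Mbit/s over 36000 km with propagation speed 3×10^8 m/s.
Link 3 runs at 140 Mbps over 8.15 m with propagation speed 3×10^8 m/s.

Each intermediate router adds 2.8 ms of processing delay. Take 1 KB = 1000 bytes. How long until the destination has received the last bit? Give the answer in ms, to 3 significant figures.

163 ms

L = 88000 bits.
Transmission delays (L/R per hop): 0.157143, 36.6667, 0.628571 ms; sum = 37.4524 ms.
Propagation delays (d/s per hop): 2.59333e-05, 120, 2.71667e-05 ms; sum = 120 ms.
Processing at 2 router(s): 2 × 2.8 ms = 5.6 ms.
End-to-end = 163 ms.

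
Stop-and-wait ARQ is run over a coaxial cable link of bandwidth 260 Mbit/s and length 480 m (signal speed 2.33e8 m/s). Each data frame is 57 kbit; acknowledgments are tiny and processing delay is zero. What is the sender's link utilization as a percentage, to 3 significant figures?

t_tx = L/R = 57000/260000000 = 0.000219231 s.
t_prop = 480/233000000 = 2.06009e-06 s; RTT = 4.12017e-06 s.
Cycle = t_tx + RTT = 0.000223351 s.
Utilization = t_tx / cycle = 0.000219231/0.000223351 = 98.2 %.

98.2 %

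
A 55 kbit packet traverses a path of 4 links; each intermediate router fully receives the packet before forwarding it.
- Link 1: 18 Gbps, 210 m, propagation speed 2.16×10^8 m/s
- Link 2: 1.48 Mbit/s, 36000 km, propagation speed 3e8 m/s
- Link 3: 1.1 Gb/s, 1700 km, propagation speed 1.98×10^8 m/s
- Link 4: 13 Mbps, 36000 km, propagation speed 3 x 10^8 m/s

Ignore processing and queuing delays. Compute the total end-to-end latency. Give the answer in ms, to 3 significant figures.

L = 55000 bits.
Transmission delays (L/R per hop): 0.00305556, 37.1622, 0.05, 4.23077 ms; sum = 41.446 ms.
Propagation delays (d/s per hop): 0.000972222, 120, 8.58586, 120 ms; sum = 248.587 ms.
End-to-end = 290 ms.

290 ms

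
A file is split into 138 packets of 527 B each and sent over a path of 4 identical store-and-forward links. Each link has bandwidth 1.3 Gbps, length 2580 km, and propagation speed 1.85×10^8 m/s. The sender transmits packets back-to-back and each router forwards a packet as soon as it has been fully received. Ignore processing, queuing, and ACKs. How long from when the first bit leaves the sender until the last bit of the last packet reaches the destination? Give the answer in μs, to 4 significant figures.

Per-hop transmission t_tx = L/R = 4216/1300000000 = 3.24308 μs.
Per-hop propagation t_prop = 2580000/185000000 = 13945.9 μs.
Pipeline fill: first packet needs 4·t_tx to clear all hops; remaining 137 packets each add one t_tx.
Total = (4+138-1)·t_tx + 4·t_prop = 141·3.24308 + 4·13945.9 = 56240 μs.

56240 μs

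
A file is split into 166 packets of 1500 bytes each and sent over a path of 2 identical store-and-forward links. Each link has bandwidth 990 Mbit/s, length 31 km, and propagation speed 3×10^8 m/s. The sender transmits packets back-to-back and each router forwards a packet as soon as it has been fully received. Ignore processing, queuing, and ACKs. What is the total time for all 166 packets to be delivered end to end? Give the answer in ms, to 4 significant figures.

Per-hop transmission t_tx = L/R = 12000/990000000 = 0.0121212 ms.
Per-hop propagation t_prop = 31000/300000000 = 0.103333 ms.
Pipeline fill: first packet needs 2·t_tx to clear all hops; remaining 165 packets each add one t_tx.
Total = (2+166-1)·t_tx + 2·t_prop = 167·0.0121212 + 2·0.103333 = 2.231 ms.

2.231 ms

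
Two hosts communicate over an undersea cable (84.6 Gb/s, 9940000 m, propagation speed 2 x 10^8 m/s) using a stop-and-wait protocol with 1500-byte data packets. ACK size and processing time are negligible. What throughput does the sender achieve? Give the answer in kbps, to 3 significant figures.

121 kbps

t_tx = L/R = 12000/84600000000 = 1.41844e-07 s.
t_prop = 9940000/200000000 = 0.0497 s; RTT = 0.0994 s.
Cycle = t_tx + RTT = 0.0994001 s.
Throughput = L / cycle = 12000 / 0.0994001 = 121 kbps.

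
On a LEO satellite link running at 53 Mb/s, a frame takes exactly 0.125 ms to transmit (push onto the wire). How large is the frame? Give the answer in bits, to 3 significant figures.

6630 bits

L = R × t_tx = 53000000 b/s × 0.000125 s = 6625 bits.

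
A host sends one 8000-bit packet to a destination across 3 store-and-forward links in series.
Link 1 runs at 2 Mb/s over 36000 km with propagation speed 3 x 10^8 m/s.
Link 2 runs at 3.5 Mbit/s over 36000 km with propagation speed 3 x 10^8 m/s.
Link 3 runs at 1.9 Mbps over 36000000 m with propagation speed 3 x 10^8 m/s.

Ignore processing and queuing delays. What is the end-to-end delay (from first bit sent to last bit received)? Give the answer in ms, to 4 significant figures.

370.5 ms

Transmission delays (L/R per hop): 4, 2.28571, 4.21053 ms; sum = 10.4962 ms.
Propagation delays (d/s per hop): 120, 120, 120 ms; sum = 360 ms.
End-to-end = 370.5 ms.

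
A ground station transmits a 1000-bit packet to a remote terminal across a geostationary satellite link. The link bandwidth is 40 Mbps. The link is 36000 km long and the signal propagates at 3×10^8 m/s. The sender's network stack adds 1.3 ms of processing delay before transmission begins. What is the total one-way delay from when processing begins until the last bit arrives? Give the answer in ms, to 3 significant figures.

Transmission delay = L/R = 1000 / 40000000 = 0.025 ms.
Propagation delay = d/s = 36000000 m / 300000000 m/s = 120 ms.
Plus processing delay 1.3 ms = 1.3 ms.
Total = 121 ms.

121 ms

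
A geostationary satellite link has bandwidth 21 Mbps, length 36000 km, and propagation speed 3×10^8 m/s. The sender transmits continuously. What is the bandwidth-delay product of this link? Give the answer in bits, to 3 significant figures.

Propagation delay = 36000000 / 300000000 = 0.12 s.
BDP = R × t_prop = 21000000 × 0.12 = 2520000 bits.

2520000 bits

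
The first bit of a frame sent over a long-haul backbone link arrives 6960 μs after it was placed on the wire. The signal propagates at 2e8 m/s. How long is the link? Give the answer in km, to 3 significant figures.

d = s × t_prop = 200000000 × 0.00696 = 1390 km.

1390 km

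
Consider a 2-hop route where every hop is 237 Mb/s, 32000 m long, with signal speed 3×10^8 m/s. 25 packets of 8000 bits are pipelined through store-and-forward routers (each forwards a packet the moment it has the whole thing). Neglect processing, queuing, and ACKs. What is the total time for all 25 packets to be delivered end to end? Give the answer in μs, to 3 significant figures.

1090 μs

Per-hop transmission t_tx = L/R = 8000/237000000 = 33.7553 μs.
Per-hop propagation t_prop = 32000/300000000 = 106.667 μs.
Pipeline fill: first packet needs 2·t_tx to clear all hops; remaining 24 packets each add one t_tx.
Total = (2+25-1)·t_tx + 2·t_prop = 26·33.7553 + 2·106.667 = 1090 μs.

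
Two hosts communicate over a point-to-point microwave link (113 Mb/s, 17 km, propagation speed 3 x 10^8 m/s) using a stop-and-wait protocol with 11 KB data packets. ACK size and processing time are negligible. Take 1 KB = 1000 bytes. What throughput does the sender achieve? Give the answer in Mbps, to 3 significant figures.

98.6 Mbps

t_tx = L/R = 88000/113000000 = 0.000778761 s.
t_prop = 17000/300000000 = 5.66667e-05 s; RTT = 0.000113333 s.
Cycle = t_tx + RTT = 0.000892094 s.
Throughput = L / cycle = 88000 / 0.000892094 = 98.6 Mbps.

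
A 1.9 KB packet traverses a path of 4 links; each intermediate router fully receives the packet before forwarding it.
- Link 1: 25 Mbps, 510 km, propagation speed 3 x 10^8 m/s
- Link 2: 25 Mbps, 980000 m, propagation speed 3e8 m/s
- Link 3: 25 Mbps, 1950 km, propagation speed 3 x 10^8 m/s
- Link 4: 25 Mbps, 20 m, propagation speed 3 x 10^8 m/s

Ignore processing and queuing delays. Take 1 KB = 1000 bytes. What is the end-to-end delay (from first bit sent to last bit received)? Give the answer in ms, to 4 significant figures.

L = 15200 bits.
Transmission delay per hop = L/R = 15200/25000000 = 0.608 ms; 4 hops → 2.432 ms.
Propagation delays (d/s per hop): 1.7, 3.26667, 6.5, 6.66667e-05 ms; sum = 11.4667 ms.
End-to-end = 13.90 ms.

13.90 ms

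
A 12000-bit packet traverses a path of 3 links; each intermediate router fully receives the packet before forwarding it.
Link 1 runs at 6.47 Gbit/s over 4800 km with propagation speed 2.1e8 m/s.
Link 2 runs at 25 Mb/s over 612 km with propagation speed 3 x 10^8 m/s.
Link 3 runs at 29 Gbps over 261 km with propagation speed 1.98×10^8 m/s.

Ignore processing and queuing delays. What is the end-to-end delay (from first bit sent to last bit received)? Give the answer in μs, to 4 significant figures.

Transmission delays (L/R per hop): 1.85471, 480, 0.413793 μs; sum = 482.269 μs.
Propagation delays (d/s per hop): 22857.1, 2040, 1318.18 μs; sum = 26215.3 μs.
End-to-end = 26700 μs.

26700 μs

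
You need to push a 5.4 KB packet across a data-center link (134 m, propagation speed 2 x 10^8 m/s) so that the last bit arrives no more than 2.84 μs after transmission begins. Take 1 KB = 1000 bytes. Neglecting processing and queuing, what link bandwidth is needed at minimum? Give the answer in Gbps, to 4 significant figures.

19.91 Gbps

L = 43200 bits.
Propagation delay = 134 / 200000000 = 0.67 μs.
Transmission budget = 2.84 − 0.67 = 2.17 μs.
R ≥ L / t_tx = 43200 bits / 2.17e-06 s = 19.91 Gbps.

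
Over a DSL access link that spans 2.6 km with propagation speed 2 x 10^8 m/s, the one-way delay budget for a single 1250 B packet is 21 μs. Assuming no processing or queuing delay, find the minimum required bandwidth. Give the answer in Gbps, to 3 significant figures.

L = 10000 bits.
Propagation delay = 2600 / 200000000 = 13 μs.
Transmission budget = 21 − 13 = 8 μs.
R ≥ L / t_tx = 10000 bits / 8e-06 s = 1.25 Gbps.

1.25 Gbps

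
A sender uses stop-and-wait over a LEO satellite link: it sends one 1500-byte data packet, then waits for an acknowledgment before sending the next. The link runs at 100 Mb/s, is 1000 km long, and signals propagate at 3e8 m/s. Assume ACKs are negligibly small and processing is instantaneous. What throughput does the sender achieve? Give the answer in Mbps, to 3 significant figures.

t_tx = L/R = 12000/100000000 = 0.00012 s.
t_prop = 1000000/300000000 = 0.00333333 s; RTT = 0.00666667 s.
Cycle = t_tx + RTT = 0.00678667 s.
Throughput = L / cycle = 12000 / 0.00678667 = 1.77 Mbps.

1.77 Mbps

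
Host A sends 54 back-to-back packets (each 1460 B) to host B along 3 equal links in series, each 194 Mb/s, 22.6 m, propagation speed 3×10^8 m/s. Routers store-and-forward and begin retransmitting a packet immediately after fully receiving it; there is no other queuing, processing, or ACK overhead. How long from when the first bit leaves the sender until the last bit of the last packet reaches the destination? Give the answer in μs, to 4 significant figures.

Per-hop transmission t_tx = L/R = 11680/194000000 = 60.2062 μs.
Per-hop propagation t_prop = 22.6/300000000 = 0.0753333 μs.
Pipeline fill: first packet needs 3·t_tx to clear all hops; remaining 53 packets each add one t_tx.
Total = (3+54-1)·t_tx + 3·t_prop = 56·60.2062 + 3·0.0753333 = 3372 μs.

3372 μs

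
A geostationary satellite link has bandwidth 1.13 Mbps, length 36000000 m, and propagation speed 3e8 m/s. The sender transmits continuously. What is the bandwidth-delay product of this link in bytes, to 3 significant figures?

Propagation delay = 36000000 / 300000000 = 0.12 s.
BDP = R × t_prop = 1130000 × 0.12 = 135600 bits.
In bytes: 135600/8 = 17000 bytes.

17000 bytes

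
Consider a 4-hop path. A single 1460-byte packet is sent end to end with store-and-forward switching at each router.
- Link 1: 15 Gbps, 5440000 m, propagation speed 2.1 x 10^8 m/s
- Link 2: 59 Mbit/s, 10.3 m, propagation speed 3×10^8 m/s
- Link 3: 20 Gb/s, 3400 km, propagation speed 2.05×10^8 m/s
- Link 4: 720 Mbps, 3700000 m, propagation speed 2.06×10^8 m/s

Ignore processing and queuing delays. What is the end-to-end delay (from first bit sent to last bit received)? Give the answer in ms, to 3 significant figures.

60.7 ms

L = 1460 × 8 = 11680 bits.
Transmission delays (L/R per hop): 0.000778667, 0.197966, 0.000584, 0.0162222 ms; sum = 0.215551 ms.
Propagation delays (d/s per hop): 25.9048, 3.43333e-05, 16.5854, 17.9612 ms; sum = 60.4513 ms.
End-to-end = 60.7 ms.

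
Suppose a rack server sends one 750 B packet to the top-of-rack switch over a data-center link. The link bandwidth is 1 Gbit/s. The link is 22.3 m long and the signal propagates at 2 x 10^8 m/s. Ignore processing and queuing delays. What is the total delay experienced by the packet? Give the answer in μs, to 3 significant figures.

6.11 μs

L = 750 × 8 = 6000 bits.
Transmission delay = L/R = 6000 / 1000000000 = 6 μs.
Propagation delay = d/s = 22.3 m / 200000000 m/s = 0.1115 μs.
Total = 6.11 μs.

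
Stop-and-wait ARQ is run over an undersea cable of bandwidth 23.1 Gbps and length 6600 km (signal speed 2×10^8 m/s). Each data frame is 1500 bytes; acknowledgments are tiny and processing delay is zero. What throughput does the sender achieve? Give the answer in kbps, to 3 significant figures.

182 kbps

t_tx = L/R = 12000/23100000000 = 5.19481e-07 s.
t_prop = 6600000/200000000 = 0.033 s; RTT = 0.066 s.
Cycle = t_tx + RTT = 0.0660005 s.
Throughput = L / cycle = 12000 / 0.0660005 = 182 kbps.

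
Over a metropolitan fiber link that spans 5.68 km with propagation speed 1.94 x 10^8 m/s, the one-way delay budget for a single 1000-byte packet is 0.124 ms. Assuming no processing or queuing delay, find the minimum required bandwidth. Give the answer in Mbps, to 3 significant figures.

84.5 Mbps

L = 8000 bits.
Propagation delay = 5680 / 194000000 = 0.0292784 ms.
Transmission budget = 0.124 − 0.0292784 = 0.0947216 ms.
R ≥ L / t_tx = 8000 bits / 9.47216e-05 s = 84.5 Mbps.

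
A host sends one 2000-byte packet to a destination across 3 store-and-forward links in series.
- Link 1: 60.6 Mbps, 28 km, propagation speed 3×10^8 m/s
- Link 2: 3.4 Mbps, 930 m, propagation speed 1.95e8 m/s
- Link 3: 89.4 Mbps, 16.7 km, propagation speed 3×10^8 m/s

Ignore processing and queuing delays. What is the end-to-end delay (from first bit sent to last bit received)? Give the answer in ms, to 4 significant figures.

L = 2000 × 8 = 16000 bits.
Transmission delays (L/R per hop): 0.264026, 4.70588, 0.178971 ms; sum = 5.14888 ms.
Propagation delays (d/s per hop): 0.0933333, 0.00476923, 0.0556667 ms; sum = 0.153769 ms.
End-to-end = 5.303 ms.

5.303 ms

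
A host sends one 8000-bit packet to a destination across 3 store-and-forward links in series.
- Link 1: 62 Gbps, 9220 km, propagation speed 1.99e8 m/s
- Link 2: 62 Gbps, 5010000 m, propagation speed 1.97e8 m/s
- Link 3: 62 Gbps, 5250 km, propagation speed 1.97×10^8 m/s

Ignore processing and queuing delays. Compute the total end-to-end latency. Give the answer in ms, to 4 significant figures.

Transmission delay per hop = L/R = 8000/62000000000 = 0.000129032 ms; 3 hops → 0.000387097 ms.
Propagation delays (d/s per hop): 46.3317, 25.4315, 26.6497 ms; sum = 98.4129 ms.
End-to-end = 98.41 ms.

98.41 ms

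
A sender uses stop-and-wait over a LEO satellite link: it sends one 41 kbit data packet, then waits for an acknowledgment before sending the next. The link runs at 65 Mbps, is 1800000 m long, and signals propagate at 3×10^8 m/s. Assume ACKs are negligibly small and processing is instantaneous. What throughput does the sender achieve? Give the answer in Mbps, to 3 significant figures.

3.25 Mbps

t_tx = L/R = 41000/65000000 = 0.000630769 s.
t_prop = 1800000/300000000 = 0.006 s; RTT = 0.012 s.
Cycle = t_tx + RTT = 0.0126308 s.
Throughput = L / cycle = 41000 / 0.0126308 = 3.25 Mbps.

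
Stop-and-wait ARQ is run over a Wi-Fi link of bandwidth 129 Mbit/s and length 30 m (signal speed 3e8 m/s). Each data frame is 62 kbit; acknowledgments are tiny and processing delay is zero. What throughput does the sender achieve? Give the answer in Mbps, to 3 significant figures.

129 Mbps

t_tx = L/R = 62000/129000000 = 0.00048062 s.
t_prop = 30/300000000 = 1e-07 s; RTT = 2e-07 s.
Cycle = t_tx + RTT = 0.00048082 s.
Throughput = L / cycle = 62000 / 0.00048082 = 129 Mbps.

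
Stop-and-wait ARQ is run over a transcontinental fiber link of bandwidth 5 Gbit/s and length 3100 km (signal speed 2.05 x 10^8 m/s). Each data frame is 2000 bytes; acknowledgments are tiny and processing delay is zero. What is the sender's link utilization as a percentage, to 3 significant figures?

0.0106 %

t_tx = L/R = 16000/5000000000 = 3.2e-06 s.
t_prop = 3100000/2.05e+08 = 0.015122 s; RTT = 0.0302439 s.
Cycle = t_tx + RTT = 0.0302471 s.
Utilization = t_tx / cycle = 3.2e-06/0.0302471 = 0.0106 %.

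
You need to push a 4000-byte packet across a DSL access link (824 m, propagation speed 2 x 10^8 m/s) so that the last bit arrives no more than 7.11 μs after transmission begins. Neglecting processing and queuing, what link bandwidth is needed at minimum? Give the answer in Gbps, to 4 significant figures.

10.70 Gbps

L = 32000 bits.
Propagation delay = 824 / 200000000 = 4.12 μs.
Transmission budget = 7.11 − 4.12 = 2.99 μs.
R ≥ L / t_tx = 32000 bits / 2.99e-06 s = 10.70 Gbps.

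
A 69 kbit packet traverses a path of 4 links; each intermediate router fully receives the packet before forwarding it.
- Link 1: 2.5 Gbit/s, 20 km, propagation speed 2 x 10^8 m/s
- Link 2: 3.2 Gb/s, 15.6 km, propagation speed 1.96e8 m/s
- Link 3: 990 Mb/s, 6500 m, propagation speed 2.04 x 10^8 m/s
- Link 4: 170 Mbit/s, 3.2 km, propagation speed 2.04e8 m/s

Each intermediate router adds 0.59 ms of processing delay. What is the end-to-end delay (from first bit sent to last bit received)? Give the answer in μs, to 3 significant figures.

2520 μs

L = 69000 bits.
Transmission delays (L/R per hop): 27.6, 21.5625, 69.697, 405.882 μs; sum = 524.742 μs.
Propagation delays (d/s per hop): 100, 79.5918, 31.8627, 15.6863 μs; sum = 227.141 μs.
Processing at 3 router(s): 3 × 0.59 ms = 1770 μs.
End-to-end = 2520 μs.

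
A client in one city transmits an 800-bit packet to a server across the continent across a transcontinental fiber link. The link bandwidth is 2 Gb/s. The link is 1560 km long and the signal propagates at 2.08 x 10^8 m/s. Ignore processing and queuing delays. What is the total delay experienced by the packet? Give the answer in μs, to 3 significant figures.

Transmission delay = L/R = 800 / 2000000000 = 0.4 μs.
Propagation delay = d/s = 1560000 m / 208000000 m/s = 7500 μs.
Total = 7500 μs.

7500 μs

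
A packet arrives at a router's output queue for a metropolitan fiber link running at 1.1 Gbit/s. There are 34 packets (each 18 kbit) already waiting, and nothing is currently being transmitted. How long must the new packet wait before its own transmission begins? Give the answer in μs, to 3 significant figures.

Each queued packet: L/R = 18000/1100000000 = 16.3636 μs.
34 queued → 556.364 μs.
Queuing delay = 556 μs.

556 μs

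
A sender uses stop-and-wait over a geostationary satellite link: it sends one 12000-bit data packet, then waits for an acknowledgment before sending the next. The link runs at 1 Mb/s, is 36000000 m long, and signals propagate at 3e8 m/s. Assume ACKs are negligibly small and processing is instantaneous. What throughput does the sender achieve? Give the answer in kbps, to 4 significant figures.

47.62 kbps

t_tx = L/R = 12000/1000000 = 0.012 s.
t_prop = 36000000/300000000 = 0.12 s; RTT = 0.24 s.
Cycle = t_tx + RTT = 0.252 s.
Throughput = L / cycle = 12000 / 0.252 = 47.62 kbps.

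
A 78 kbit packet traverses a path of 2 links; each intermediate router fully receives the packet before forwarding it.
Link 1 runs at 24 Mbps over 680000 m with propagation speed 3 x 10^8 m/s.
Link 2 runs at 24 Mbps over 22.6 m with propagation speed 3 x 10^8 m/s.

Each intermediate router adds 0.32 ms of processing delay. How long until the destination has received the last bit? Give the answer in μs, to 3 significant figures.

L = 78000 bits.
Transmission delay per hop = L/R = 78000/24000000 = 3250 μs; 2 hops → 6500 μs.
Propagation delays (d/s per hop): 2266.67, 0.0753333 μs; sum = 2266.74 μs.
Processing at 1 router(s): 1 × 0.32 ms = 320 μs.
End-to-end = 9090 μs.

9090 μs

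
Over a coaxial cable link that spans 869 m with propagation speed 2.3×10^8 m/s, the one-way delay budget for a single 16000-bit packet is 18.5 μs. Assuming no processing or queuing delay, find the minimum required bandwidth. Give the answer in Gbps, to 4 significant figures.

1.087 Gbps

Propagation delay = 869 / 2.3e+08 = 3.77826 μs.
Transmission budget = 18.5 − 3.77826 = 14.7217 μs.
R ≥ L / t_tx = 16000 bits / 1.47217e-05 s = 1.087 Gbps.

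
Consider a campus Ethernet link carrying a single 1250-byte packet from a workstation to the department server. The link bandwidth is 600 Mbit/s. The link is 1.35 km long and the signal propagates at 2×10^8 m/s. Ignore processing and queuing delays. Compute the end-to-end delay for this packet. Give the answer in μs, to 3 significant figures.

L = 1250 × 8 = 10000 bits.
Transmission delay = L/R = 10000 / 600000000 = 16.6667 μs.
Propagation delay = d/s = 1350 m / 200000000 m/s = 6.75 μs.
Total = 23.4 μs.

23.4 μs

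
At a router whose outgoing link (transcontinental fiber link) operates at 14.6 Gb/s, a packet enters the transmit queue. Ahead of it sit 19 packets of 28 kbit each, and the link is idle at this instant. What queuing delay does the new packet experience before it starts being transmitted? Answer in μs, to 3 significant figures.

36.4 μs

Each queued packet: L/R = 28000/14600000000 = 1.91781 μs.
19 queued → 36.4384 μs.
Queuing delay = 36.4 μs.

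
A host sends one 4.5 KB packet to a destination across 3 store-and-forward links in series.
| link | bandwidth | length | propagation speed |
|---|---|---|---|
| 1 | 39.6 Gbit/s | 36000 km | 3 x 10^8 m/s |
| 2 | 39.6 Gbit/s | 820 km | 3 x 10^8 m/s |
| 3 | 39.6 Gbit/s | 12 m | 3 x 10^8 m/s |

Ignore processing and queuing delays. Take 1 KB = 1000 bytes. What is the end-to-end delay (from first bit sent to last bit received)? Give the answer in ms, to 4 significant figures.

122.7 ms

L = 36000 bits.
Transmission delay per hop = L/R = 36000/39600000000 = 0.000909091 ms; 3 hops → 0.00272727 ms.
Propagation delays (d/s per hop): 120, 2.73333, 4e-05 ms; sum = 122.733 ms.
End-to-end = 122.7 ms.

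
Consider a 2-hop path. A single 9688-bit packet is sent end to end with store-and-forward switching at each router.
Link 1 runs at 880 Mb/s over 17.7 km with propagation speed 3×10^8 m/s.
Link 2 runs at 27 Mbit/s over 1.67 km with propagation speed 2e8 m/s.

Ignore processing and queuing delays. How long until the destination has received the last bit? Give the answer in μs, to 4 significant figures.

437.2 μs

Transmission delays (L/R per hop): 11.0091, 358.815 μs; sum = 369.824 μs.
Propagation delays (d/s per hop): 59, 8.35 μs; sum = 67.35 μs.
End-to-end = 437.2 μs.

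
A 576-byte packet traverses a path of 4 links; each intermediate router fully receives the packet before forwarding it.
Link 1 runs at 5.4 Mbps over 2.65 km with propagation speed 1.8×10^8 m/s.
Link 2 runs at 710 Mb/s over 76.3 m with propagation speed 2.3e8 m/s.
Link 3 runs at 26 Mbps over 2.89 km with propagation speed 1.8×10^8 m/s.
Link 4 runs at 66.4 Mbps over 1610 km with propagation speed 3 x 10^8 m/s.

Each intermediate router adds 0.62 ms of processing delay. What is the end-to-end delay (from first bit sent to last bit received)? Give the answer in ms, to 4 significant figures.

L = 576 × 8 = 4608 bits.
Transmission delays (L/R per hop): 0.853333, 0.00649014, 0.177231, 0.0693976 ms; sum = 1.10645 ms.
Propagation delays (d/s per hop): 0.0147222, 0.000331739, 0.0160556, 5.36667 ms; sum = 5.39778 ms.
Processing at 3 router(s): 3 × 0.62 ms = 1.86 ms.
End-to-end = 8.364 ms.

8.364 ms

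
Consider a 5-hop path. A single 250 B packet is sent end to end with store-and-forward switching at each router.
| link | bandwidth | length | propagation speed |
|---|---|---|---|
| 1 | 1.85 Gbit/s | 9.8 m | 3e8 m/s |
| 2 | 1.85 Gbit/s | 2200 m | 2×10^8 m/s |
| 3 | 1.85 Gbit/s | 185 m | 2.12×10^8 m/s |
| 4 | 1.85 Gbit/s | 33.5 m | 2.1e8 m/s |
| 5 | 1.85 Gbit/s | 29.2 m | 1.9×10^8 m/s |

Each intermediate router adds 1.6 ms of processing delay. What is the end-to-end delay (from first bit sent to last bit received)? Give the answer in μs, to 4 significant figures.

6418 μs

L = 250 × 8 = 2000 bits.
Transmission delay per hop = L/R = 2000/1850000000 = 1.08108 μs; 5 hops → 5.40541 μs.
Propagation delays (d/s per hop): 0.0326667, 11, 0.872642, 0.159524, 0.153684 μs; sum = 12.2185 μs.
Processing at 4 router(s): 4 × 1.6 ms = 6400 μs.
End-to-end = 6418 μs.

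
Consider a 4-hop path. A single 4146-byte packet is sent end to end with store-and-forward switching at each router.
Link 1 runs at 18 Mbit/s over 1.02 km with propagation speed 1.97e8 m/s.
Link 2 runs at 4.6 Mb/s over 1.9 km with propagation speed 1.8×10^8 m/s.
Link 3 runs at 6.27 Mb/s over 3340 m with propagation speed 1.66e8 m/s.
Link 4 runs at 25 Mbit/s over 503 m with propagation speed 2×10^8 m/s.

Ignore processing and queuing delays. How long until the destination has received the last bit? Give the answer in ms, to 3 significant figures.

15.7 ms

L = 4146 × 8 = 33168 bits.
Transmission delays (L/R per hop): 1.84267, 7.21043, 5.28995, 1.32672 ms; sum = 15.6698 ms.
Propagation delays (d/s per hop): 0.00517766, 0.0105556, 0.0201205, 0.002515 ms; sum = 0.0383687 ms.
End-to-end = 15.7 ms.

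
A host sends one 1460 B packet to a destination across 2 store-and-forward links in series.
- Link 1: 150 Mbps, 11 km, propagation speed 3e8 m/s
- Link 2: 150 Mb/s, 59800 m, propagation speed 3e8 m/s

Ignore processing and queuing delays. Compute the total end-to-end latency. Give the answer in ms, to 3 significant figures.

0.392 ms

L = 1460 × 8 = 11680 bits.
Transmission delays (L/R per hop): 0.0778667, 0.0778667 ms; sum = 0.155733 ms.
Propagation delays (d/s per hop): 0.0366667, 0.199333 ms; sum = 0.236 ms.
End-to-end = 0.392 ms.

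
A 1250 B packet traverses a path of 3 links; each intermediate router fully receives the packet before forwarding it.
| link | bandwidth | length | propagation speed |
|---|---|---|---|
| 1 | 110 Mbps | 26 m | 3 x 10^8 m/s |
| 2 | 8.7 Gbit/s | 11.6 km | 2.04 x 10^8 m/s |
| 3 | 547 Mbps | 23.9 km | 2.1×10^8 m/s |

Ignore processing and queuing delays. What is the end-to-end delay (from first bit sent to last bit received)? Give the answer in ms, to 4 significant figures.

0.2811 ms

L = 1250 × 8 = 10000 bits.
Transmission delays (L/R per hop): 0.0909091, 0.00114943, 0.0182815 ms; sum = 0.11034 ms.
Propagation delays (d/s per hop): 8.66667e-05, 0.0568627, 0.11381 ms; sum = 0.170759 ms.
End-to-end = 0.2811 ms.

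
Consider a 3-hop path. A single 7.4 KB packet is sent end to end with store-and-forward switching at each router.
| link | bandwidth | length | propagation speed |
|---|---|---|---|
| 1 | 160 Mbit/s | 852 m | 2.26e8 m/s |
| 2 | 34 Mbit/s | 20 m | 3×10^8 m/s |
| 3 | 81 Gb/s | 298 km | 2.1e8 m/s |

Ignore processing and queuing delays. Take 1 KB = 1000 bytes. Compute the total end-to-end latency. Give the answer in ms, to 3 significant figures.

3.53 ms

L = 59200 bits.
Transmission delays (L/R per hop): 0.37, 1.74118, 0.000730864 ms; sum = 2.11191 ms.
Propagation delays (d/s per hop): 0.00376991, 6.66667e-05, 1.41905 ms; sum = 1.42288 ms.
End-to-end = 3.53 ms.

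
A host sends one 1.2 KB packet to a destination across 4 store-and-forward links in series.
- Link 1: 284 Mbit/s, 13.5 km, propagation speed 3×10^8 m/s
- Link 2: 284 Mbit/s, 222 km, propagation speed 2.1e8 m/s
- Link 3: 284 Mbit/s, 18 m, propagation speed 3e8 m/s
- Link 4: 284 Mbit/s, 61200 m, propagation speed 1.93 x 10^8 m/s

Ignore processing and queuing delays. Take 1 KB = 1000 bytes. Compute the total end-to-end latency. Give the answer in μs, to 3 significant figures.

1550 μs

L = 9600 bits.
Transmission delay per hop = L/R = 9600/284000000 = 33.8028 μs; 4 hops → 135.211 μs.
Propagation delays (d/s per hop): 45, 1057.14, 0.06, 317.098 μs; sum = 1419.3 μs.
End-to-end = 1550 μs.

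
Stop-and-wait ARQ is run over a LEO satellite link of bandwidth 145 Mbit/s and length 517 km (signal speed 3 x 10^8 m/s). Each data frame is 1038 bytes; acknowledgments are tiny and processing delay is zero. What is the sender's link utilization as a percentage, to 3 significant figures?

t_tx = L/R = 8304/145000000 = 5.7269e-05 s.
t_prop = 517000/300000000 = 0.00172333 s; RTT = 0.00344667 s.
Cycle = t_tx + RTT = 0.00350394 s.
Utilization = t_tx / cycle = 5.7269e-05/0.00350394 = 1.63 %.

1.63 %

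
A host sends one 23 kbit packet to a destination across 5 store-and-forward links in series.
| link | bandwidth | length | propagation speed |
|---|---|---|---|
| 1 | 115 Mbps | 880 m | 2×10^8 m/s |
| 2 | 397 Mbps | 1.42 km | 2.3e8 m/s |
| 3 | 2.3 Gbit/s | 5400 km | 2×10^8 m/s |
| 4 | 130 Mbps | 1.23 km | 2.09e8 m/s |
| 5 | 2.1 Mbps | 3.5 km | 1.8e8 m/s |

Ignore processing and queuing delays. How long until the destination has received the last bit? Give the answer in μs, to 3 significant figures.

38400 μs

L = 23000 bits.
Transmission delays (L/R per hop): 200, 57.9345, 10, 176.923, 10952.4 μs; sum = 11397.2 μs.
Propagation delays (d/s per hop): 4.4, 6.17391, 27000, 5.88517, 19.4444 μs; sum = 27035.9 μs.
End-to-end = 38400 μs.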